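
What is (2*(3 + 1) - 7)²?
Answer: 1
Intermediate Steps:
(2*(3 + 1) - 7)² = (2*4 - 7)² = (8 - 7)² = 1² = 1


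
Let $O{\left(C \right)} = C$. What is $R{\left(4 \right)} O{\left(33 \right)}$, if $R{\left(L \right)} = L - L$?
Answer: $0$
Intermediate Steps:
$R{\left(L \right)} = 0$
$R{\left(4 \right)} O{\left(33 \right)} = 0 \cdot 33 = 0$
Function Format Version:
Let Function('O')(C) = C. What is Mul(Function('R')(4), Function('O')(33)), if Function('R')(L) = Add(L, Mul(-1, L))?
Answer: 0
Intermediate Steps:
Function('R')(L) = 0
Mul(Function('R')(4), Function('O')(33)) = Mul(0, 33) = 0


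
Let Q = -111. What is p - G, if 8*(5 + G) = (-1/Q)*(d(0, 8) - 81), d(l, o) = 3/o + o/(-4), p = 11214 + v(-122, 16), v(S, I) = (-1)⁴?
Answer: 79707541/7104 ≈ 11220.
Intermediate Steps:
v(S, I) = 1
p = 11215 (p = 11214 + 1 = 11215)
d(l, o) = 3/o - o/4 (d(l, o) = 3/o + o*(-¼) = 3/o - o/4)
G = -36181/7104 (G = -5 + ((-1/(-111))*((3/8 - ¼*8) - 81))/8 = -5 + ((-1*(-1/111))*((3*(⅛) - 2) - 81))/8 = -5 + (((3/8 - 2) - 81)/111)/8 = -5 + ((-13/8 - 81)/111)/8 = -5 + ((1/111)*(-661/8))/8 = -5 + (⅛)*(-661/888) = -5 - 661/7104 = -36181/7104 ≈ -5.0930)
p - G = 11215 - 1*(-36181/7104) = 11215 + 36181/7104 = 79707541/7104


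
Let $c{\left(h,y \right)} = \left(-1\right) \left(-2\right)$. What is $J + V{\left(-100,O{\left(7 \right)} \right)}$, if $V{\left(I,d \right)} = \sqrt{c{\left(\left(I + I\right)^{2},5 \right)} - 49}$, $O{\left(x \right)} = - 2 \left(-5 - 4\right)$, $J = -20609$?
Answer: $-20609 + i \sqrt{47} \approx -20609.0 + 6.8557 i$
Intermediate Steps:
$O{\left(x \right)} = 18$ ($O{\left(x \right)} = \left(-2\right) \left(-9\right) = 18$)
$c{\left(h,y \right)} = 2$
$V{\left(I,d \right)} = i \sqrt{47}$ ($V{\left(I,d \right)} = \sqrt{2 - 49} = \sqrt{-47} = i \sqrt{47}$)
$J + V{\left(-100,O{\left(7 \right)} \right)} = -20609 + i \sqrt{47}$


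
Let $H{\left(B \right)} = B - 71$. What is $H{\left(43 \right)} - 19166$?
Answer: $-19194$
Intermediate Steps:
$H{\left(B \right)} = -71 + B$ ($H{\left(B \right)} = B - 71 = -71 + B$)
$H{\left(43 \right)} - 19166 = \left(-71 + 43\right) - 19166 = -28 - 19166 = -19194$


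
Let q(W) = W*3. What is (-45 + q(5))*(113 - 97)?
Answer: -480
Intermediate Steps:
q(W) = 3*W
(-45 + q(5))*(113 - 97) = (-45 + 3*5)*(113 - 97) = (-45 + 15)*16 = -30*16 = -480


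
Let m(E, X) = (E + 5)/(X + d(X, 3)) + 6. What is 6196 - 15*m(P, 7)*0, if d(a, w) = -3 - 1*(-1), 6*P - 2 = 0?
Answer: 6196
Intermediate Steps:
P = ⅓ (P = ⅓ + (⅙)*0 = ⅓ + 0 = ⅓ ≈ 0.33333)
d(a, w) = -2 (d(a, w) = -3 + 1 = -2)
m(E, X) = 6 + (5 + E)/(-2 + X) (m(E, X) = (E + 5)/(X - 2) + 6 = (5 + E)/(-2 + X) + 6 = 6 + (5 + E)/(-2 + X))
6196 - 15*m(P, 7)*0 = 6196 - 15*(-7 + ⅓ + 6*7)/(-2 + 7)*0 = 6196 - 15*(-7 + ⅓ + 42)/5*0 = 6196 - 3*106/3*0 = 6196 - 15*106/15*0 = 6196 - 106*0 = 6196 + 0 = 6196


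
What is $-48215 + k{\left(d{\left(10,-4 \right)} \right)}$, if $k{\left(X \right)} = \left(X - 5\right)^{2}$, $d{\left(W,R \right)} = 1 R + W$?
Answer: $-48214$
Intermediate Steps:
$d{\left(W,R \right)} = R + W$
$k{\left(X \right)} = \left(-5 + X\right)^{2}$
$-48215 + k{\left(d{\left(10,-4 \right)} \right)} = -48215 + \left(-5 + \left(-4 + 10\right)\right)^{2} = -48215 + \left(-5 + 6\right)^{2} = -48215 + 1^{2} = -48215 + 1 = -48214$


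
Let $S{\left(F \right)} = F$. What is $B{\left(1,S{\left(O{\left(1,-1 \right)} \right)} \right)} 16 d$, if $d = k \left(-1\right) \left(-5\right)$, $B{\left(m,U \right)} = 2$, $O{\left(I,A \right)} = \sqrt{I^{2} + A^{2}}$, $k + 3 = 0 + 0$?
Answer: $-480$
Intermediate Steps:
$k = -3$ ($k = -3 + \left(0 + 0\right) = -3 + 0 = -3$)
$O{\left(I,A \right)} = \sqrt{A^{2} + I^{2}}$
$d = -15$ ($d = \left(-3\right) \left(-1\right) \left(-5\right) = 3 \left(-5\right) = -15$)
$B{\left(1,S{\left(O{\left(1,-1 \right)} \right)} \right)} 16 d = 2 \cdot 16 \left(-15\right) = 32 \left(-15\right) = -480$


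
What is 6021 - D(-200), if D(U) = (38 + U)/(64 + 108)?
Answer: 517887/86 ≈ 6021.9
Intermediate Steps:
D(U) = 19/86 + U/172 (D(U) = (38 + U)/172 = (38 + U)*(1/172) = 19/86 + U/172)
6021 - D(-200) = 6021 - (19/86 + (1/172)*(-200)) = 6021 - (19/86 - 50/43) = 6021 - 1*(-81/86) = 6021 + 81/86 = 517887/86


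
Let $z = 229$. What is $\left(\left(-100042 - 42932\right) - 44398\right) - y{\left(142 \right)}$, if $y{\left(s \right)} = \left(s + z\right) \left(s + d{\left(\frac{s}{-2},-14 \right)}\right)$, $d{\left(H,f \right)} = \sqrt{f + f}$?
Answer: $-240054 - 742 i \sqrt{7} \approx -2.4005 \cdot 10^{5} - 1963.1 i$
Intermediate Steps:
$d{\left(H,f \right)} = \sqrt{2} \sqrt{f}$ ($d{\left(H,f \right)} = \sqrt{2 f} = \sqrt{2} \sqrt{f}$)
$y{\left(s \right)} = \left(229 + s\right) \left(s + 2 i \sqrt{7}\right)$ ($y{\left(s \right)} = \left(s + 229\right) \left(s + \sqrt{2} \sqrt{-14}\right) = \left(229 + s\right) \left(s + \sqrt{2} i \sqrt{14}\right) = \left(229 + s\right) \left(s + 2 i \sqrt{7}\right)$)
$\left(\left(-100042 - 42932\right) - 44398\right) - y{\left(142 \right)} = \left(\left(-100042 - 42932\right) - 44398\right) - \left(142^{2} + 229 \cdot 142 + 458 i \sqrt{7} + 2 i 142 \sqrt{7}\right) = \left(-142974 - 44398\right) - \left(20164 + 32518 + 458 i \sqrt{7} + 284 i \sqrt{7}\right) = -187372 - \left(52682 + 742 i \sqrt{7}\right) = -240054 - 742 i \sqrt{7}$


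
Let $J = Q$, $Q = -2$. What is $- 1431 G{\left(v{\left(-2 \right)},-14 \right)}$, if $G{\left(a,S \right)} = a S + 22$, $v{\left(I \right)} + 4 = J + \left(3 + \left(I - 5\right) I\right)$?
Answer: $188892$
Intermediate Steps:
$J = -2$
$v{\left(I \right)} = -3 + I \left(-5 + I\right)$ ($v{\left(I \right)} = -4 + \left(-2 + \left(3 + \left(I - 5\right) I\right)\right) = -4 + \left(-2 + \left(3 + \left(-5 + I\right) I\right)\right) = -4 + \left(-2 + \left(3 + I \left(-5 + I\right)\right)\right) = -4 + \left(1 + I \left(-5 + I\right)\right) = -3 + I \left(-5 + I\right)$)
$G{\left(a,S \right)} = 22 + S a$ ($G{\left(a,S \right)} = S a + 22 = 22 + S a$)
$- 1431 G{\left(v{\left(-2 \right)},-14 \right)} = - 1431 \left(22 - 14 \left(-3 + \left(-2\right)^{2} - -10\right)\right) = - 1431 \left(22 - 14 \left(-3 + 4 + 10\right)\right) = - 1431 \left(22 - 154\right) = \left(-1431\right) \left(-132\right) = 188892$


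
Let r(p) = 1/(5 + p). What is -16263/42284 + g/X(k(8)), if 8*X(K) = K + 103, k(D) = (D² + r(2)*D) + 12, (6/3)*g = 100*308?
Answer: 36445213957/53320124 ≈ 683.52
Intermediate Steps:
g = 15400 (g = (100*308)/2 = (½)*30800 = 15400)
k(D) = 12 + D² + D/7 (k(D) = (D² + D/(5 + 2)) + 12 = (D² + D/7) + 12 = 12 + D² + D/7)
X(K) = 103/8 + K/8 (X(K) = (K + 103)/8 = (103 + K)/8 = 103/8 + K/8)
-16263/42284 + g/X(k(8)) = -16263/42284 + 15400/(103/8 + (12 + 8² + (⅐)*8)/8) = -16263*1/42284 + 15400/(103/8 + (12 + 64 + 8/7)/8) = -16263/42284 + 15400/(103/8 + (⅛)*(540/7)) = -16263/42284 + 15400/(103/8 + 135/14) = -16263/42284 + 15400/(1261/56) = -16263/42284 + 15400*(56/1261) = -16263/42284 + 862400/1261 = 36445213957/53320124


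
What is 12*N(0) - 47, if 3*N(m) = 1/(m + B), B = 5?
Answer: -231/5 ≈ -46.200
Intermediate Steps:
N(m) = 1/(3*(5 + m)) (N(m) = 1/(3*(m + 5)) = 1/(3*(5 + m)))
12*N(0) - 47 = 12*(1/(3*(5 + 0))) - 47 = 12*((⅓)/5) - 47 = 12*((⅓)*(⅕)) - 47 = 12*(1/15) - 47 = ⅘ - 47 = -231/5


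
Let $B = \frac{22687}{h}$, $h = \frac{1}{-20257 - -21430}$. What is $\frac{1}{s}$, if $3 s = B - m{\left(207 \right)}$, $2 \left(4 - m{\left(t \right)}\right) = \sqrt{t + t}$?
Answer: $\frac{159671082}{1416380801502611} - \frac{9 \sqrt{46}}{1416380801502611} \approx 1.1273 \cdot 10^{-7}$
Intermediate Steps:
$h = \frac{1}{1173}$ ($h = \frac{1}{-20257 + 21430} = \frac{1}{1173} \approx 0.00085251$)
$m{\left(t \right)} = 4 - \frac{\sqrt{2} \sqrt{t}}{2}$ ($m{\left(t \right)} = 4 - \frac{\sqrt{t + t}}{2} = 4 - \frac{\sqrt{2 t}}{2} = 4 - \frac{\sqrt{2} \sqrt{t}}{2}$)
$B = 26611851$ ($B = 22687 \frac{1}{\frac{1}{1173}} = 22687 \cdot 1173 = 26611851$)
$s = \frac{26611847}{3} + \frac{\sqrt{46}}{2}$ ($s = \frac{26611851 - \left(4 - \frac{\sqrt{2} \sqrt{207}}{2}\right)}{3} = \frac{26611851 - \left(4 - \frac{\sqrt{2} \cdot 3 \sqrt{23}}{2}\right)}{3} = \frac{26611851 - \left(4 - \frac{3 \sqrt{46}}{2}\right)}{3} = \frac{26611847 + \frac{3 \sqrt{46}}{2}}{3} = \frac{26611847}{3} + \frac{\sqrt{46}}{2} \approx 8.8706 \cdot 10^{6}$)
$\frac{1}{s} = \frac{1}{\frac{26611847}{3} + \frac{\sqrt{46}}{2}}$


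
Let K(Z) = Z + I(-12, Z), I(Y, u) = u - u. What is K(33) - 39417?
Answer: -39384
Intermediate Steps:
I(Y, u) = 0
K(Z) = Z (K(Z) = Z + 0 = Z)
K(33) - 39417 = 33 - 39417 = -39384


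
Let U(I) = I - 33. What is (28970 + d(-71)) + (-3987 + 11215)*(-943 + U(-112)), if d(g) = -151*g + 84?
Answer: -7824289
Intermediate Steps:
U(I) = -33 + I
d(g) = 84 - 151*g
(28970 + d(-71)) + (-3987 + 11215)*(-943 + U(-112)) = (28970 + (84 - 151*(-71))) + (-3987 + 11215)*(-943 + (-33 - 112)) = (28970 + (84 + 10721)) + 7228*(-943 - 145) = (28970 + 10805) + 7228*(-1088) = 39775 - 7864064 = -7824289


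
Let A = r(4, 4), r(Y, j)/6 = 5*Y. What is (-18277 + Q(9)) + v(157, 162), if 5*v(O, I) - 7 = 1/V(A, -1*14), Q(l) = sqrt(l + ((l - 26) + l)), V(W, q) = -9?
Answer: -822358/45 ≈ -18275.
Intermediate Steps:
r(Y, j) = 30*Y (r(Y, j) = 6*(5*Y) = 30*Y)
A = 120 (A = 30*4 = 120)
Q(l) = sqrt(-26 + 3*l) (Q(l) = sqrt(l + ((-26 + l) + l)) = sqrt(l + (-26 + 2*l)) = sqrt(-26 + 3*l))
v(O, I) = 62/45 (v(O, I) = 7/5 + (1/5)/(-9) = 7/5 + (1/5)*(-1/9) = 7/5 - 1/45 = 62/45)
(-18277 + Q(9)) + v(157, 162) = (-18277 + sqrt(-26 + 3*9)) + 62/45 = (-18277 + sqrt(-26 + 27)) + 62/45 = (-18277 + sqrt(1)) + 62/45 = (-18277 + 1) + 62/45 = -18276 + 62/45 = -822358/45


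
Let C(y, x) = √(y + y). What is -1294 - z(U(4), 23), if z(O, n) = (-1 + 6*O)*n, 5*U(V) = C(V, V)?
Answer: -1271 - 276*√2/5 ≈ -1349.1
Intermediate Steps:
C(y, x) = √2*√y (C(y, x) = √(2*y) = √2*√y)
U(V) = √2*√V/5 (U(V) = (√2*√V)/5 = √2*√V/5)
z(O, n) = n*(-1 + 6*O)
-1294 - z(U(4), 23) = -1294 - 23*(-1 + 6*(√2*√4/5)) = -1294 - 23*(-1 + 6*((⅕)*√2*2)) = -1294 - 23*(-1 + 6*(2*√2/5)) = -1294 - 23*(-1 + 12*√2/5) = -1294 - (-23 + 276*√2/5) = -1294 + (23 - 276*√2/5) = -1271 - 276*√2/5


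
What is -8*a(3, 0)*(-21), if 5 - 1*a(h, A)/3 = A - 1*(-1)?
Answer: 2016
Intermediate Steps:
a(h, A) = 12 - 3*A (a(h, A) = 15 - 3*(A - 1*(-1)) = 15 - 3*(A + 1) = 15 - 3*(1 + A) = 15 + (-3 - 3*A) = 12 - 3*A)
-8*a(3, 0)*(-21) = -8*(12 - 3*0)*(-21) = -8*(12 + 0)*(-21) = -8*12*(-21) = -96*(-21) = 2016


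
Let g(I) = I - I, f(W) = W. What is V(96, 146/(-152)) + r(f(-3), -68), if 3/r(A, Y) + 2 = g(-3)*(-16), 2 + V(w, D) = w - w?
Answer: -7/2 ≈ -3.5000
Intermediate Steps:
g(I) = 0
V(w, D) = -2 (V(w, D) = -2 + (w - w) = -2 + 0 = -2)
r(A, Y) = -3/2 (r(A, Y) = 3/(-2 + 0*(-16)) = 3/(-2 + 0) = 3/(-2) = 3*(-½) = -3/2)
V(96, 146/(-152)) + r(f(-3), -68) = -2 - 3/2 = -7/2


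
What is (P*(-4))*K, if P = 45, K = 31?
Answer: -5580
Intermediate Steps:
(P*(-4))*K = (45*(-4))*31 = -180*31 = -5580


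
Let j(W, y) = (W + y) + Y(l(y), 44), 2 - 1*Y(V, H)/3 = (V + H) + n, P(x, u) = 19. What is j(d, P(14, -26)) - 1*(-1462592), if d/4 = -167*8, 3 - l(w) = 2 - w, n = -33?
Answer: 1457180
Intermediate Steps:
l(w) = 1 + w (l(w) = 3 - (2 - w) = 3 + (-2 + w) = 1 + w)
Y(V, H) = 105 - 3*H - 3*V (Y(V, H) = 6 - 3*((V + H) - 33) = 6 - 3*((H + V) - 33) = 6 - 3*(-33 + H + V) = 6 + (99 - 3*H - 3*V) = 105 - 3*H - 3*V)
d = -5344 (d = 4*(-167*8) = 4*(-1336) = -5344)
j(W, y) = -30 + W - 2*y (j(W, y) = (W + y) + (105 - 3*44 - 3*(1 + y)) = (W + y) + (105 - 132 + (-3 - 3*y)) = (W + y) + (-30 - 3*y) = -30 + W - 2*y)
j(d, P(14, -26)) - 1*(-1462592) = (-30 - 5344 - 2*19) - 1*(-1462592) = (-30 - 5344 - 38) + 1462592 = -5412 + 1462592 = 1457180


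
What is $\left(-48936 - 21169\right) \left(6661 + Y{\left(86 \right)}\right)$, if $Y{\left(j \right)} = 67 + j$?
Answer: $-477695470$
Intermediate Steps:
$\left(-48936 - 21169\right) \left(6661 + Y{\left(86 \right)}\right) = \left(-48936 - 21169\right) \left(6661 + \left(67 + 86\right)\right) = - 70105 \left(6661 + 153\right) = \left(-70105\right) 6814 = -477695470$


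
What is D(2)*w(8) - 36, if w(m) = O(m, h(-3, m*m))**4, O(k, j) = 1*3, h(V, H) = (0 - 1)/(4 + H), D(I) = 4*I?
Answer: 612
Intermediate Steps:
h(V, H) = -1/(4 + H)
O(k, j) = 3
w(m) = 81 (w(m) = 3**4 = 81)
D(2)*w(8) - 36 = (4*2)*81 - 36 = 8*81 - 36 = 648 - 36 = 612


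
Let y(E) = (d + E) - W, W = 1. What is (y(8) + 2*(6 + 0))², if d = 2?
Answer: 441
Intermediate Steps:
y(E) = 1 + E (y(E) = (2 + E) - 1*1 = (2 + E) - 1 = 1 + E)
(y(8) + 2*(6 + 0))² = ((1 + 8) + 2*(6 + 0))² = (9 + 2*6)² = (9 + 12)² = 21² = 441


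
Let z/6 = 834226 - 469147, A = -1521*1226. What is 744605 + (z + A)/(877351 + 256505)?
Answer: 2931511016/3937 ≈ 7.4461e+5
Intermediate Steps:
A = -1864746
z = 2190474 (z = 6*(834226 - 469147) = 6*365079 = 2190474)
744605 + (z + A)/(877351 + 256505) = 744605 + (2190474 - 1864746)/(877351 + 256505) = 744605 + 325728/1133856 = 744605 + 325728*(1/1133856) = 744605 + 1131/3937 = 2931511016/3937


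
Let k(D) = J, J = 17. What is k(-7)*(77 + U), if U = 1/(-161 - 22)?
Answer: 239530/183 ≈ 1308.9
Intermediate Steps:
k(D) = 17
U = -1/183 (U = 1/(-183) = -1/183 ≈ -0.0054645)
k(-7)*(77 + U) = 17*(77 - 1/183) = 17*(14090/183) = 239530/183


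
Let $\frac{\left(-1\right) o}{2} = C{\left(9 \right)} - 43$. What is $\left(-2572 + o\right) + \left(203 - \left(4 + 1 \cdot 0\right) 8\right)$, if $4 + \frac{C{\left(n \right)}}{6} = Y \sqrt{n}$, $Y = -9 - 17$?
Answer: $-1331$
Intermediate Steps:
$Y = -26$ ($Y = -9 - 17 = -26$)
$C{\left(n \right)} = -24 - 156 \sqrt{n}$ ($C{\left(n \right)} = -24 + 6 \left(- 26 \sqrt{n}\right) = -24 - 156 \sqrt{n}$)
$o = 1070$ ($o = - 2 \left(\left(-24 - 156 \sqrt{9}\right) - 43\right) = - 2 \left(\left(-24 - 468\right) - 43\right) = - 2 \left(-492 - 43\right) = \left(-2\right) \left(-535\right) = 1070$)
$\left(-2572 + o\right) + \left(203 - \left(4 + 1 \cdot 0\right) 8\right) = \left(-2572 + 1070\right) + \left(203 - \left(4 + 1 \cdot 0\right) 8\right) = -1502 + \left(203 - \left(4 + 0\right) 8\right) = -1502 + \left(203 - 4 \cdot 8\right) = -1502 + \left(203 - 32\right) = -1502 + 171 = -1331$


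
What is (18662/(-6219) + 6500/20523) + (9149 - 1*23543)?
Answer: -612495104768/42544179 ≈ -14397.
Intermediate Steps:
(18662/(-6219) + 6500/20523) + (9149 - 1*23543) = (18662*(-1/6219) + 6500*(1/20523)) + (9149 - 23543) = (-18662/6219 + 6500/20523) - 14394 = -114192242/42544179 - 14394 = -612495104768/42544179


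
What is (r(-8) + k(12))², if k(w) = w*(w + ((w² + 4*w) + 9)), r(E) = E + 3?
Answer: 6507601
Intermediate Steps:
r(E) = 3 + E
k(w) = w*(9 + w² + 5*w) (k(w) = w*(w + (9 + w² + 4*w)) = w*(9 + w² + 5*w))
(r(-8) + k(12))² = ((3 - 8) + 12*(9 + 12² + 5*12))² = (-5 + 12*(9 + 144 + 60))² = (-5 + 12*213)² = (-5 + 2556)² = 2551² = 6507601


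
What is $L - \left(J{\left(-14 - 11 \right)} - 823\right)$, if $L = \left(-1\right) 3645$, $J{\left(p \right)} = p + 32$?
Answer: $-2829$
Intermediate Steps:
$J{\left(p \right)} = 32 + p$
$L = -3645$
$L - \left(J{\left(-14 - 11 \right)} - 823\right) = -3645 - \left(\left(32 - 25\right) - 823\right) = -3645 - \left(7 - 823\right) = -3645 - -816 = -3645 + 816 = -2829$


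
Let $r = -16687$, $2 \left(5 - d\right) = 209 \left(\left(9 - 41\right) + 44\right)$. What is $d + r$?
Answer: $-17936$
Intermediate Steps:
$d = -1249$ ($d = 5 - \frac{209 \left(\left(9 - 41\right) + 44\right)}{2} = 5 - \frac{209 \left(-32 + 44\right)}{2} = 5 - \frac{209 \cdot 12}{2} = 5 - 1254 = -1249$)
$d + r = -1249 - 16687 = -17936$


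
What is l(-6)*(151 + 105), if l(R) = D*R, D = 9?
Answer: -13824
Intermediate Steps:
l(R) = 9*R
l(-6)*(151 + 105) = (9*(-6))*(151 + 105) = -54*256 = -13824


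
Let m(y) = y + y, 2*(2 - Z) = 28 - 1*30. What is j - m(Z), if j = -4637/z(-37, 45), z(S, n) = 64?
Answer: -5021/64 ≈ -78.453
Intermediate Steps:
Z = 3 (Z = 2 - (28 - 1*30)/2 = 2 - (28 - 30)/2 = 2 - 1/2*(-2) = 2 + 1 = 3)
j = -4637/64 ≈ -72.453
m(y) = 2*y
j - m(Z) = -4637/64 - 2*3 = -4637/64 - 1*6 = -4637/64 - 6 = -5021/64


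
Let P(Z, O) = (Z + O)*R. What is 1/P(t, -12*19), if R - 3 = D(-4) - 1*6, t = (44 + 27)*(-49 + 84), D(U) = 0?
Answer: -1/6771 ≈ -0.00014769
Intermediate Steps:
t = 2485 (t = 71*35 = 2485)
R = -3 (R = 3 + (0 - 1*6) = 3 + (0 - 6) = 3 - 6 = -3)
P(Z, O) = -3*O - 3*Z (P(Z, O) = (Z + O)*(-3) = (O + Z)*(-3) = -3*O - 3*Z)
1/P(t, -12*19) = 1/(-(-36)*19 - 3*2485) = 1/(-3*(-228) - 7455) = 1/(684 - 7455) = 1/(-6771) = -1/6771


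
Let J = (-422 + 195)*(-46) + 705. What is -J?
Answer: -11147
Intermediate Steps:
J = 11147 (J = -227*(-46) + 705 = 10442 + 705 = 11147)
-J = -1*11147 = -11147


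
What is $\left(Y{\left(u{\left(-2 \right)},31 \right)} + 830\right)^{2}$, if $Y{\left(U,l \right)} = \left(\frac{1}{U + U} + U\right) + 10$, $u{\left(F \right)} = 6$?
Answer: $\frac{103083409}{144} \approx 7.1586 \cdot 10^{5}$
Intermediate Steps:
$Y{\left(U,l \right)} = 10 + U + \frac{1}{2 U}$ ($Y{\left(U,l \right)} = \left(\frac{1}{2 U} + U\right) + 10 = \left(U + \frac{1}{2 U}\right) + 10 = 10 + U + \frac{1}{2 U}$)
$\left(Y{\left(u{\left(-2 \right)},31 \right)} + 830\right)^{2} = \left(\left(10 + 6 + \frac{1}{2 \cdot 6}\right) + 830\right)^{2} = \left(\left(10 + 6 + \frac{1}{2} \cdot \frac{1}{6}\right) + 830\right)^{2} = \left(\left(10 + 6 + \frac{1}{12}\right) + 830\right)^{2} = \left(\frac{193}{12} + 830\right)^{2} = \left(\frac{10153}{12}\right)^{2} = \frac{103083409}{144}$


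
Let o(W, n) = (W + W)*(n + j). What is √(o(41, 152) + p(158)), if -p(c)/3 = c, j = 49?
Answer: 2*√4002 ≈ 126.52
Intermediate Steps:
p(c) = -3*c
o(W, n) = 2*W*(49 + n) (o(W, n) = (W + W)*(n + 49) = (2*W)*(49 + n) = 2*W*(49 + n))
√(o(41, 152) + p(158)) = √(2*41*(49 + 152) - 3*158) = √(2*41*201 - 474) = √(16482 - 474) = √16008 = 2*√4002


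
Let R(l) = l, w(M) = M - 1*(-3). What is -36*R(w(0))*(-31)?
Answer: 3348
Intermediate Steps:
w(M) = 3 + M (w(M) = M + 3 = 3 + M)
-36*R(w(0))*(-31) = -36*(3 + 0)*(-31) = -36*3*(-31) = -108*(-31) = 3348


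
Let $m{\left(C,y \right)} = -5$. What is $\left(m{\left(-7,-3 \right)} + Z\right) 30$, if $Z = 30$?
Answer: $750$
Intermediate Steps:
$\left(m{\left(-7,-3 \right)} + Z\right) 30 = \left(-5 + 30\right) 30 = 25 \cdot 30 = 750$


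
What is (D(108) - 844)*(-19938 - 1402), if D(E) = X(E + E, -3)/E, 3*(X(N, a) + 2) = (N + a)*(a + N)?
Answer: 405625385/27 ≈ 1.5023e+7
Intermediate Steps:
X(N, a) = -2 + (N + a)**2/3 (X(N, a) = -2 + ((N + a)*(a + N))/3 = -2 + ((N + a)*(N + a))/3 = -2 + (N + a)**2/3)
D(E) = (-2 + (-3 + 2*E)**2/3)/E (D(E) = (-2 + ((E + E) - 3)**2/3)/E = (-2 + (2*E - 3)**2/3)/E = (-2 + (-3 + 2*E)**2/3)/E)
(D(108) - 844)*(-19938 - 1402) = ((1/3)*(-6 + (-3 + 2*108)**2)/108 - 844)*(-19938 - 1402) = ((1/3)*(1/108)*(-6 + (-3 + 216)**2) - 844)*(-21340) = ((1/3)*(1/108)*(-6 + 213**2) - 844)*(-21340) = ((1/3)*(1/108)*(-6 + 45369) - 844)*(-21340) = ((1/3)*(1/108)*45363 - 844)*(-21340) = (15121/108 - 844)*(-21340) = -76031/108*(-21340) = 405625385/27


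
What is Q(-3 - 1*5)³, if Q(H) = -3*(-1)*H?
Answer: -13824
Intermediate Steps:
Q(H) = 3*H (Q(H) = -(-3)*H = 3*H)
Q(-3 - 1*5)³ = (3*(-3 - 1*5))³ = (3*(-3 - 5))³ = (3*(-8))³ = (-24)³ = -13824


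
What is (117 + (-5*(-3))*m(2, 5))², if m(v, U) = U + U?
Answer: 71289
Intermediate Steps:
m(v, U) = 2*U
(117 + (-5*(-3))*m(2, 5))² = (117 + (-5*(-3))*(2*5))² = (117 + 15*10)² = (117 + 150)² = 267² = 71289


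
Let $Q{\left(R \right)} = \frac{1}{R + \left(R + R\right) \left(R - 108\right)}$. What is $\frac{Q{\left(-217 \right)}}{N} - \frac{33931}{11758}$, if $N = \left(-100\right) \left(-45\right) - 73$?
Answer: $- \frac{21154882211563}{7330733110778} \approx -2.8858$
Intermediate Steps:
$N = 4427$ ($N = 4500 - 73 = 4427$)
$Q{\left(R \right)} = \frac{1}{R + 2 R \left(-108 + R\right)}$
$\frac{Q{\left(-217 \right)}}{N} - \frac{33931}{11758} = \frac{\frac{1}{-217} \frac{1}{-215 + 2 \left(-217\right)}}{4427} - \frac{33931}{11758} = - \frac{1}{217 \left(-215 - 434\right)} \frac{1}{4427} - \frac{33931}{11758} = - \frac{1}{217 \left(-649\right)} \frac{1}{4427} - \frac{33931}{11758} = \left(- \frac{1}{217}\right) \left(- \frac{1}{649}\right) \frac{1}{4427} - \frac{33931}{11758} = \frac{1}{140833} \cdot \frac{1}{4427} - \frac{33931}{11758} = \frac{1}{623467691} - \frac{33931}{11758} = - \frac{21154882211563}{7330733110778}$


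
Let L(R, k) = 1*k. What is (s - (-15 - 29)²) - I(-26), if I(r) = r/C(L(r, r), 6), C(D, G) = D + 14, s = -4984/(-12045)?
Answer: -46680467/24090 ≈ -1937.8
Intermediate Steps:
L(R, k) = k
s = 4984/12045 (s = -4984*(-1/12045) = 4984/12045 ≈ 0.41378)
C(D, G) = 14 + D
I(r) = r/(14 + r)
(s - (-15 - 29)²) - I(-26) = (4984/12045 - (-15 - 29)²) - (-26)/(14 - 26) = (4984/12045 - 1*(-44)²) - (-26)/(-12) = (4984/12045 - 1*1936) - (-26)*(-1)/12 = (4984/12045 - 1936) - 1*13/6 = -23314136/12045 - 13/6 = -46680467/24090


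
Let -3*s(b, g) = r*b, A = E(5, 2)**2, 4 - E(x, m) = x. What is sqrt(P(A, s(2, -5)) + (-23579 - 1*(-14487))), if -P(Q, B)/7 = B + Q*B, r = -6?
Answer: 2*I*sqrt(2287) ≈ 95.645*I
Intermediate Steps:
E(x, m) = 4 - x
A = 1 (A = (4 - 1*5)**2 = (4 - 5)**2 = (-1)**2 = 1)
s(b, g) = 2*b (s(b, g) = -(-2)*b = 2*b)
P(Q, B) = -7*B - 7*B*Q (P(Q, B) = -7*(B + Q*B) = -7*(B + B*Q) = -7*B - 7*B*Q)
sqrt(P(A, s(2, -5)) + (-23579 - 1*(-14487))) = sqrt(-7*2*2*(1 + 1) + (-23579 - 1*(-14487))) = sqrt(-7*4*2 + (-23579 + 14487)) = sqrt(-56 - 9092) = sqrt(-9148) = 2*I*sqrt(2287)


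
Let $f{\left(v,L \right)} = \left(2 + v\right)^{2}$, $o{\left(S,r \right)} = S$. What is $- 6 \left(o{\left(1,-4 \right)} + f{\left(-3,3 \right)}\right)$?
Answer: $-12$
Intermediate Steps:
$- 6 \left(o{\left(1,-4 \right)} + f{\left(-3,3 \right)}\right) = - 6 \left(1 + \left(2 - 3\right)^{2}\right) = - 6 \left(1 + \left(-1\right)^{2}\right) = - 6 \left(1 + 1\right) = \left(-6\right) 2 = -12$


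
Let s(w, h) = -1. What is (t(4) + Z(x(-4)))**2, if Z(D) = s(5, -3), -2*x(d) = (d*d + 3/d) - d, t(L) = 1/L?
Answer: 9/16 ≈ 0.56250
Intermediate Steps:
t(L) = 1/L
x(d) = d/2 - 3/(2*d) - d**2/2 (x(d) = -((d*d + 3/d) - d)/2 = -((d**2 + 3/d) - d)/2 = -(d**2 - d + 3/d)/2 = d/2 - 3/(2*d) - d**2/2)
Z(D) = -1
(t(4) + Z(x(-4)))**2 = (1/4 - 1)**2 = (-3/4)**2 = 9/16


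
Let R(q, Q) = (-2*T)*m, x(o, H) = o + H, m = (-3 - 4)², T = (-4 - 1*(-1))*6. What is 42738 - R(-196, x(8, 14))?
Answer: 40974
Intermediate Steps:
T = -18 (T = (-4 + 1)*6 = -3*6 = -18)
m = 49 (m = (-7)² = 49)
x(o, H) = H + o
R(q, Q) = 1764 (R(q, Q) = -2*(-18)*49 = 36*49 = 1764)
42738 - R(-196, x(8, 14)) = 42738 - 1*1764 = 42738 - 1764 = 40974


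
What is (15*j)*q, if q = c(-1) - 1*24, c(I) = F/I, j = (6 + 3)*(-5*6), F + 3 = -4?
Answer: 68850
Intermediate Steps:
F = -7 (F = -3 - 4 = -7)
j = -270 (j = 9*(-30) = -270)
c(I) = -7/I
q = -17 (q = -7/(-1) - 1*24 = -7*(-1) - 24 = 7 - 24 = -17)
(15*j)*q = (15*(-270))*(-17) = -4050*(-17) = 68850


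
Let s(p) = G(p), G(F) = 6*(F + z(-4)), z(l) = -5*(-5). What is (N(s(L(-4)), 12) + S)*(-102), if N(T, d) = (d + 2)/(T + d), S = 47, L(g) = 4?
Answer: -148852/31 ≈ -4801.7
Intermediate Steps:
z(l) = 25
G(F) = 150 + 6*F (G(F) = 6*(F + 25) = 6*(25 + F) = 150 + 6*F)
s(p) = 150 + 6*p
N(T, d) = (2 + d)/(T + d)
(N(s(L(-4)), 12) + S)*(-102) = ((2 + 12)/((150 + 6*4) + 12) + 47)*(-102) = (14/((150 + 24) + 12) + 47)*(-102) = (14/(174 + 12) + 47)*(-102) = (14/186 + 47)*(-102) = ((1/186)*14 + 47)*(-102) = (7/93 + 47)*(-102) = (4378/93)*(-102) = -148852/31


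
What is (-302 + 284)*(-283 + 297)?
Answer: -252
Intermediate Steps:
(-302 + 284)*(-283 + 297) = -18*14 = -252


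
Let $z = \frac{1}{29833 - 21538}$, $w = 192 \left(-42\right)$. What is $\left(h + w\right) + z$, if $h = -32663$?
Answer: $- \frac{337830464}{8295} \approx -40727.0$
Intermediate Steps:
$w = -8064$
$z = \frac{1}{8295} \approx 0.00012055$
$\left(h + w\right) + z = \left(-32663 - 8064\right) + \frac{1}{8295} = -40727 + \frac{1}{8295} = - \frac{337830464}{8295}$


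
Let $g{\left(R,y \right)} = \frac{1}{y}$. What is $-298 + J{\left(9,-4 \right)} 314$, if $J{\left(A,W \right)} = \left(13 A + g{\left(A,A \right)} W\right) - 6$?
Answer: $\frac{309748}{9} \approx 34416.0$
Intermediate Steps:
$J{\left(A,W \right)} = -6 + 13 A + \frac{W}{A}$ ($J{\left(A,W \right)} = \left(13 A + \frac{W}{A}\right) - 6 = -6 + 13 A + \frac{W}{A}$)
$-298 + J{\left(9,-4 \right)} 314 = -298 + \left(-6 + 13 \cdot 9 - \frac{4}{9}\right) 314 = -298 + \left(-6 + 117 - \frac{4}{9}\right) 314 = -298 + \frac{995}{9} \cdot 314 = -298 + \frac{312430}{9} = \frac{309748}{9}$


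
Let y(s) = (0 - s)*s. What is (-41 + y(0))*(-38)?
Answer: 1558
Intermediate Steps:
y(s) = -s² (y(s) = (-s)*s = -s²)
(-41 + y(0))*(-38) = (-41 - 1*0²)*(-38) = (-41 - 1*0)*(-38) = (-41 + 0)*(-38) = -41*(-38) = 1558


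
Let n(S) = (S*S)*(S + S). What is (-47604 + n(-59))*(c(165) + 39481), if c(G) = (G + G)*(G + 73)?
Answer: -54096341602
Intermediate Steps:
c(G) = 2*G*(73 + G) (c(G) = (2*G)*(73 + G) = 2*G*(73 + G))
n(S) = 2*S³ (n(S) = S²*(2*S) = 2*S³)
(-47604 + n(-59))*(c(165) + 39481) = (-47604 + 2*(-59)³)*(2*165*(73 + 165) + 39481) = (-47604 + 2*(-205379))*(2*165*238 + 39481) = (-47604 - 410758)*(78540 + 39481) = -458362*118021 = -54096341602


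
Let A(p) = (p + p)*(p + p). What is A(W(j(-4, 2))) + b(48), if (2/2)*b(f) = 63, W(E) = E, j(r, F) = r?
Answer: 127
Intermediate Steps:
b(f) = 63
A(p) = 4*p² (A(p) = (2*p)*(2*p) = 4*p²)
A(W(j(-4, 2))) + b(48) = 4*(-4)² + 63 = 4*16 + 63 = 64 + 63 = 127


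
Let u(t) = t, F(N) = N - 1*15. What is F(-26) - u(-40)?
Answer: -1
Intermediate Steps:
F(N) = -15 + N (F(N) = N - 15 = -15 + N)
F(-26) - u(-40) = (-15 - 26) - 1*(-40) = -41 + 40 = -1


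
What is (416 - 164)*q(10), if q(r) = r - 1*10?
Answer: 0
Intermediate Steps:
q(r) = -10 + r (q(r) = r - 10 = -10 + r)
(416 - 164)*q(10) = (416 - 164)*(-10 + 10) = 252*0 = 0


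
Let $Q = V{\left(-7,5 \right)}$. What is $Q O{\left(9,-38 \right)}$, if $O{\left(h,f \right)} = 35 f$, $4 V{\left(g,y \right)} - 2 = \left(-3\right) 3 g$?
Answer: $- \frac{43225}{2} \approx -21613.0$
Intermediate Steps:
$V{\left(g,y \right)} = \frac{1}{2} - \frac{9 g}{4}$ ($V{\left(g,y \right)} = \frac{1}{2} + \frac{\left(-3\right) 3 g}{4} = \frac{1}{2} + \frac{\left(-9\right) g}{4} = \frac{1}{2} - \frac{9 g}{4}$)
$Q = \frac{65}{4}$ ($Q = \frac{1}{2} - - \frac{63}{4} = \frac{1}{2} + \frac{63}{4} = \frac{65}{4} \approx 16.25$)
$Q O{\left(9,-38 \right)} = \frac{65 \cdot 35 \left(-38\right)}{4} = \frac{65}{4} \left(-1330\right) = - \frac{43225}{2}$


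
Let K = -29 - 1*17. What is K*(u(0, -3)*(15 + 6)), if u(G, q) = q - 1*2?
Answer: 4830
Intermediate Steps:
K = -46 (K = -29 - 17 = -46)
u(G, q) = -2 + q (u(G, q) = q - 2 = -2 + q)
K*(u(0, -3)*(15 + 6)) = -46*(-2 - 3)*(15 + 6) = -(-230)*21 = -46*(-105) = 4830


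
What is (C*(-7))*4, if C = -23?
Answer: 644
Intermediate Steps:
(C*(-7))*4 = -23*(-7)*4 = 161*4 = 644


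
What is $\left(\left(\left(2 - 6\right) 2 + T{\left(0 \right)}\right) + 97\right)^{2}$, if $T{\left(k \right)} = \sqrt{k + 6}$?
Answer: $\left(89 + \sqrt{6}\right)^{2} \approx 8363.0$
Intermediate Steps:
$T{\left(k \right)} = \sqrt{6 + k}$
$\left(\left(\left(2 - 6\right) 2 + T{\left(0 \right)}\right) + 97\right)^{2} = \left(\left(\left(2 - 6\right) 2 + \sqrt{6 + 0}\right) + 97\right)^{2} = \left(\left(\left(2 - 6\right) 2 + \sqrt{6}\right) + 97\right)^{2} = \left(\left(\left(-4\right) 2 + \sqrt{6}\right) + 97\right)^{2} = \left(\left(-8 + \sqrt{6}\right) + 97\right)^{2} = \left(89 + \sqrt{6}\right)^{2}$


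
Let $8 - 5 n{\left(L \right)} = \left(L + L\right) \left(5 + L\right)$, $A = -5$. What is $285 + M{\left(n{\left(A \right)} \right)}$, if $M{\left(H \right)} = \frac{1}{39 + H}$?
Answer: $\frac{57860}{203} \approx 285.02$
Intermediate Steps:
$n{\left(L \right)} = \frac{8}{5} - \frac{2 L \left(5 + L\right)}{5}$ ($n{\left(L \right)} = \frac{8}{5} - \frac{\left(L + L\right) \left(5 + L\right)}{5} = \frac{8}{5} - \frac{2 L \left(5 + L\right)}{5}$)
$285 + M{\left(n{\left(A \right)} \right)} = 285 + \frac{1}{39 - \left(- \frac{58}{5} + 10\right)} = 285 + \frac{1}{39 + \left(\frac{8}{5} + 10 - 10\right)} = 285 + \frac{1}{39 + \frac{8}{5}} = 285 + \frac{1}{\frac{203}{5}} = 285 + \frac{5}{203} = \frac{57860}{203}$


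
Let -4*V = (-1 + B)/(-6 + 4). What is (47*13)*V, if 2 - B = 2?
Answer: -611/8 ≈ -76.375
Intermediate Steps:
B = 0 (B = 2 - 1*2 = 2 - 2 = 0)
V = -1/8 (V = -(-1 + 0)/(4*(-6 + 4)) = -(-1)/(4*(-2)) = -(-1)*(-1)/(4*2) = -1/4*1/2 = -1/8 ≈ -0.12500)
(47*13)*V = (47*13)*(-1/8) = 611*(-1/8) = -611/8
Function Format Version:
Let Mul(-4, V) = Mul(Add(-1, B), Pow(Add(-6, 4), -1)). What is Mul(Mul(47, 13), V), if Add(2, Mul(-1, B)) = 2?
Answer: Rational(-611, 8) ≈ -76.375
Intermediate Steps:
B = 0 (B = Add(2, Mul(-1, 2)) = Add(2, -2) = 0)
V = Rational(-1, 8) (V = Mul(Rational(-1, 4), Mul(Add(-1, 0), Pow(Add(-6, 4), -1))) = Mul(Rational(-1, 4), Mul(-1, Pow(-2, -1))) = Mul(Rational(-1, 4), Mul(-1, Rational(-1, 2))) = Mul(Rational(-1, 4), Rational(1, 2)) = Rational(-1, 8) ≈ -0.12500)
Mul(Mul(47, 13), V) = Mul(Mul(47, 13), Rational(-1, 8)) = Mul(611, Rational(-1, 8)) = Rational(-611, 8)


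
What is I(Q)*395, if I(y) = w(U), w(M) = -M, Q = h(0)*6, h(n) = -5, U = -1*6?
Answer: 2370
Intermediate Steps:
U = -6
Q = -30 (Q = -5*6 = -30)
I(y) = 6 (I(y) = -1*(-6) = 6)
I(Q)*395 = 6*395 = 2370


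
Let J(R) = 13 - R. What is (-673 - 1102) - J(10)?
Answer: -1778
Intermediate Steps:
(-673 - 1102) - J(10) = (-673 - 1102) - (13 - 1*10) = -1775 - (13 - 10) = -1775 - 1*3 = -1775 - 3 = -1778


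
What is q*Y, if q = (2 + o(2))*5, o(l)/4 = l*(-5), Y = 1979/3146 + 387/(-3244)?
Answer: -247112765/2551406 ≈ -96.854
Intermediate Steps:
Y = 2601187/5102812 (Y = 1979*(1/3146) + 387*(-1/3244) = 1979/3146 - 387/3244 = 2601187/5102812 ≈ 0.50976)
o(l) = -20*l (o(l) = 4*(l*(-5)) = 4*(-5*l) = -20*l)
q = -190 (q = (2 - 20*2)*5 = (2 - 40)*5 = -38*5 = -190)
q*Y = -190*2601187/5102812 = -247112765/2551406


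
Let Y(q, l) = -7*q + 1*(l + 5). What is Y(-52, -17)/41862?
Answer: 176/20931 ≈ 0.0084086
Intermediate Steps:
Y(q, l) = 5 + l - 7*q (Y(q, l) = -7*q + 1*(5 + l) = -7*q + (5 + l) = 5 + l - 7*q)
Y(-52, -17)/41862 = (5 - 17 - 7*(-52))/41862 = (5 - 17 + 364)*(1/41862) = 352*(1/41862) = 176/20931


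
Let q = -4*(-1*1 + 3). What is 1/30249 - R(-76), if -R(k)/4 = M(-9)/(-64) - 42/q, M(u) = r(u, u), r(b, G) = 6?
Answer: 4991093/241992 ≈ 20.625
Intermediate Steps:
q = -8 (q = -4*(-1 + 3) = -4*2 = -8)
M(u) = 6
R(k) = -165/8 (R(k) = -4*(6/(-64) - 42/(-8)) = -4*(6*(-1/64) - 42*(-⅛)) = -4*(-3/32 + 21/4) = -4*165/32 = -165/8)
1/30249 - R(-76) = 1/30249 - 1*(-165/8) = 1/30249 + 165/8 = 4991093/241992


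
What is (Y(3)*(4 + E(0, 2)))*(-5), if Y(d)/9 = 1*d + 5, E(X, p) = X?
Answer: -1440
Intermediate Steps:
Y(d) = 45 + 9*d (Y(d) = 9*(1*d + 5) = 9*(d + 5) = 9*(5 + d) = 45 + 9*d)
(Y(3)*(4 + E(0, 2)))*(-5) = ((45 + 9*3)*(4 + 0))*(-5) = ((45 + 27)*4)*(-5) = (72*4)*(-5) = 288*(-5) = -1440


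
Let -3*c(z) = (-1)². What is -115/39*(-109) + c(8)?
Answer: 4174/13 ≈ 321.08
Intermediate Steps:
c(z) = -⅓ (c(z) = -⅓*(-1)² = -⅓*1 = -⅓)
-115/39*(-109) + c(8) = -115/39*(-109) - ⅓ = 12535/39 - ⅓ = 4174/13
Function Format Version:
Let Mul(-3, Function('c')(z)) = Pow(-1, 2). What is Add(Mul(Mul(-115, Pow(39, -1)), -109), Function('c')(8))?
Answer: Rational(4174, 13) ≈ 321.08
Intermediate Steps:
Function('c')(z) = Rational(-1, 3) (Function('c')(z) = Mul(Rational(-1, 3), Pow(-1, 2)) = Mul(Rational(-1, 3), 1) = Rational(-1, 3))
Add(Mul(Mul(-115, Pow(39, -1)), -109), Function('c')(8)) = Add(Mul(Mul(-115, Pow(39, -1)), -109), Rational(-1, 3)) = Add(Mul(Mul(-115, Rational(1, 39)), -109), Rational(-1, 3)) = Add(Mul(Rational(-115, 39), -109), Rational(-1, 3)) = Add(Rational(12535, 39), Rational(-1, 3)) = Rational(4174, 13)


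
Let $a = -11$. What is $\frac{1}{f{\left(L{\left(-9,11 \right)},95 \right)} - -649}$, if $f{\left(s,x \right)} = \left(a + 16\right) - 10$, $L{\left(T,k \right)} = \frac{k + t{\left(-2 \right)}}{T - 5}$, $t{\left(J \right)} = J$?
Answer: $\frac{1}{644} \approx 0.0015528$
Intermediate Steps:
$L{\left(T,k \right)} = \frac{-2 + k}{-5 + T}$ ($L{\left(T,k \right)} = \frac{k - 2}{T - 5} = \frac{-2 + k}{-5 + T}$)
$f{\left(s,x \right)} = -5$ ($f{\left(s,x \right)} = \left(-11 + 16\right) - 10 = 5 - 10 = -5$)
$\frac{1}{f{\left(L{\left(-9,11 \right)},95 \right)} - -649} = \frac{1}{-5 - -649} = \frac{1}{-5 + \left(-942 + 1591\right)} = \frac{1}{-5 + 649} = \frac{1}{644}$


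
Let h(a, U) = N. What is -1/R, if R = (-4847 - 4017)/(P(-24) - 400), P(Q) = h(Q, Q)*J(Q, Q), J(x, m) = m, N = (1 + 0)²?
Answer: -53/1108 ≈ -0.047834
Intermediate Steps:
N = 1 (N = 1² = 1)
h(a, U) = 1
P(Q) = Q (P(Q) = 1*Q = Q)
R = 1108/53 (R = (-4847 - 4017)/(-24 - 400) = -8864/(-424) = -8864*(-1/424) = 1108/53 ≈ 20.906)
-1/R = -1/1108/53 = -1*53/1108 = -53/1108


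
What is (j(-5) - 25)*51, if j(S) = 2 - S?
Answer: -918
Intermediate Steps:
(j(-5) - 25)*51 = ((2 - 1*(-5)) - 25)*51 = ((2 + 5) - 25)*51 = (7 - 25)*51 = -18*51 = -918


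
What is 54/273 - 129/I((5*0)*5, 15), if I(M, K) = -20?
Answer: 12099/1820 ≈ 6.6478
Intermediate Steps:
54/273 - 129/I((5*0)*5, 15) = 54/273 - 129/(-20) = 54*(1/273) - 129*(-1/20) = 18/91 + 129/20 = 12099/1820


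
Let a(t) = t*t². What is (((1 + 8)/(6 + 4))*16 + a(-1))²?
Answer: 4489/25 ≈ 179.56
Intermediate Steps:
a(t) = t³
(((1 + 8)/(6 + 4))*16 + a(-1))² = (((1 + 8)/(6 + 4))*16 + (-1)³)² = ((9/10)*16 - 1)² = (72/5 - 1)² = (67/5)² = 4489/25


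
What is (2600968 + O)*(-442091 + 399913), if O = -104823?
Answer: -105282403810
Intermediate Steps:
(2600968 + O)*(-442091 + 399913) = (2600968 - 104823)*(-442091 + 399913) = 2496145*(-42178) = -105282403810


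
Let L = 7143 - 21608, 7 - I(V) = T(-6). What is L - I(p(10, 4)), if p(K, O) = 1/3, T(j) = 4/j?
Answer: -43418/3 ≈ -14473.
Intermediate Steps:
p(K, O) = ⅓
I(V) = 23/3 (I(V) = 7 - 4/(-6) = 7 - 4*(-1)/6 = 7 - 1*(-⅔) = 7 + ⅔ = 23/3)
L = -14465
L - I(p(10, 4)) = -14465 - 1*23/3 = -14465 - 23/3 = -43418/3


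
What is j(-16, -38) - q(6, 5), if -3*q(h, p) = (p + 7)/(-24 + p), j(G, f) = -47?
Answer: -897/19 ≈ -47.211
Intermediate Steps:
q(h, p) = -(7 + p)/(3*(-24 + p)) (q(h, p) = -(p + 7)/(3*(-24 + p)) = -(7 + p)/(3*(-24 + p)))
j(-16, -38) - q(6, 5) = -47 - (-7 - 1*5)/(3*(-24 + 5)) = -47 - (-7 - 5)/(3*(-19)) = -47 - (-1)*(-12)/(3*19) = -47 - 1*4/19 = -47 - 4/19 = -897/19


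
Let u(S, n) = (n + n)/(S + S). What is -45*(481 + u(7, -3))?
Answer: -151380/7 ≈ -21626.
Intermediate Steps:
u(S, n) = n/S (u(S, n) = (2*n)/((2*S)) = (2*n)*(1/(2*S)) = n/S)
-45*(481 + u(7, -3)) = -45*(481 - 3/7) = -45*3364/7 = -151380/7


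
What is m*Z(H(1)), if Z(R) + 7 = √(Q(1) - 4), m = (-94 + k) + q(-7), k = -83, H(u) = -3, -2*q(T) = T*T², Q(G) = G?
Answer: 77/2 - 11*I*√3/2 ≈ 38.5 - 9.5263*I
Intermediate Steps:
q(T) = -T³/2 (q(T) = -T*T²/2 = -T³/2)
m = -11/2 (m = (-94 - 83) - ½*(-7)³ = -177 - ½*(-343) = -177 + 343/2 = -11/2 ≈ -5.5000)
Z(R) = -7 + I*√3 (Z(R) = -7 + √(1 - 4) = -7 + √(-3) = -7 + I*√3)
m*Z(H(1)) = -11*(-7 + I*√3)/2 = 77/2 - 11*I*√3/2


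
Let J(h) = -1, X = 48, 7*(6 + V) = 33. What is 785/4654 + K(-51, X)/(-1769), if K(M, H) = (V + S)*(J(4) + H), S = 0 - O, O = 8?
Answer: 23938625/57630482 ≈ 0.41538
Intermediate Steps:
V = -9/7 (V = -6 + (⅐)*33 = -6 + 33/7 = -9/7 ≈ -1.2857)
S = -8 (S = 0 - 1*8 = 0 - 8 = -8)
K(M, H) = 65/7 - 65*H/7 (K(M, H) = (-9/7 - 8)*(-1 + H) = -65*(-1 + H)/7 = 65/7 - 65*H/7)
785/4654 + K(-51, X)/(-1769) = 785/4654 + (65/7 - 65/7*48)/(-1769) = 785*(1/4654) + (65/7 - 3120/7)*(-1/1769) = 785/4654 - 3055/7*(-1/1769) = 785/4654 + 3055/12383 = 23938625/57630482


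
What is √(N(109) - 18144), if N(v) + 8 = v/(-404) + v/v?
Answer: I*√740644413/202 ≈ 134.73*I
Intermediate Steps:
N(v) = -7 - v/404 (N(v) = -8 + (v/(-404) + v/v) = -8 + (v*(-1/404) + 1) = -8 + (-v/404 + 1) = -8 + (1 - v/404) = -7 - v/404)
√(N(109) - 18144) = √((-7 - 1/404*109) - 18144) = √((-7 - 109/404) - 18144) = √(-2937/404 - 18144) = √(-7333113/404) = I*√740644413/202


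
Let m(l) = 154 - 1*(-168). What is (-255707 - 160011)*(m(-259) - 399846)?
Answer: 166089318232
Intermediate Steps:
m(l) = 322 (m(l) = 154 + 168 = 322)
(-255707 - 160011)*(m(-259) - 399846) = (-255707 - 160011)*(322 - 399846) = -415718*(-399524) = 166089318232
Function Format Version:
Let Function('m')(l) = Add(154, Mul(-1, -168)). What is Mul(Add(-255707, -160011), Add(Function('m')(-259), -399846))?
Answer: 166089318232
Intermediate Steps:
Function('m')(l) = 322 (Function('m')(l) = Add(154, 168) = 322)
Mul(Add(-255707, -160011), Add(Function('m')(-259), -399846)) = Mul(Add(-255707, -160011), Add(322, -399846)) = Mul(-415718, -399524) = 166089318232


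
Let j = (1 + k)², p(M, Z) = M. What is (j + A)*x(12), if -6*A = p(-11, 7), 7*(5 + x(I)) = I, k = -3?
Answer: -115/6 ≈ -19.167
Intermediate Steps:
x(I) = -5 + I/7
A = 11/6 (A = -⅙*(-11) = 11/6 ≈ 1.8333)
j = 4 (j = (1 - 3)² = (-2)² = 4)
(j + A)*x(12) = (4 + 11/6)*(-5 + (⅐)*12) = 35*(-5 + 12/7)/6 = (35/6)*(-23/7) = -115/6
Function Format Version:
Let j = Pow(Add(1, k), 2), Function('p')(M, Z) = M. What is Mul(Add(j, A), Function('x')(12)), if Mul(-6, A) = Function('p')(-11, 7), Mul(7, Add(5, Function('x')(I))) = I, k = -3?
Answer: Rational(-115, 6) ≈ -19.167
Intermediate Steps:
Function('x')(I) = Add(-5, Mul(Rational(1, 7), I))
A = Rational(11, 6) (A = Mul(Rational(-1, 6), -11) = Rational(11, 6) ≈ 1.8333)
j = 4 (j = Pow(Add(1, -3), 2) = Pow(-2, 2) = 4)
Mul(Add(j, A), Function('x')(12)) = Mul(Add(4, Rational(11, 6)), Add(-5, Mul(Rational(1, 7), 12))) = Mul(Rational(35, 6), Add(-5, Rational(12, 7))) = Mul(Rational(35, 6), Rational(-23, 7)) = Rational(-115, 6)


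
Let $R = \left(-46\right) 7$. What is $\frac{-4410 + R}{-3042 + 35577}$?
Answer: $- \frac{4732}{32535} \approx -0.14544$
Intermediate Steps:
$R = -322$
$\frac{-4410 + R}{-3042 + 35577} = \frac{-4410 - 322}{-3042 + 35577} = - \frac{4732}{32535}$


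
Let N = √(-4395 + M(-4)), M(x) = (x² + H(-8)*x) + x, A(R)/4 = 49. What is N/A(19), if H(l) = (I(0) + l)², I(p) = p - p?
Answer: I*√4639/196 ≈ 0.3475*I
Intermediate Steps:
I(p) = 0
A(R) = 196 (A(R) = 4*49 = 196)
H(l) = l² (H(l) = (0 + l)² = l²)
M(x) = x² + 65*x (M(x) = (x² + (-8)²*x) + x = (x² + 64*x) + x = x² + 65*x)
N = I*√4639 (N = √(-4395 - 4*(65 - 4)) = √(-4395 - 4*61) = √(-4395 - 244) = √(-4639) = I*√4639 ≈ 68.11*I)
N/A(19) = (I*√4639)/196 = (I*√4639)*(1/196) = I*√4639/196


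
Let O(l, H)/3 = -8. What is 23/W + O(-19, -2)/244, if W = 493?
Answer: -1555/30073 ≈ -0.051708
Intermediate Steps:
O(l, H) = -24 (O(l, H) = 3*(-8) = -24)
23/W + O(-19, -2)/244 = 23/493 - 24/244 = 23*(1/493) - 24*1/244 = 23/493 - 6/61 = -1555/30073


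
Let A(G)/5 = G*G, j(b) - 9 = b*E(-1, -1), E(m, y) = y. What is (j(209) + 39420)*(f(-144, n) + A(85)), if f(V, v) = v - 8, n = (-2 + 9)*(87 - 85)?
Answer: 1417057820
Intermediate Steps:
j(b) = 9 - b (j(b) = 9 + b*(-1) = 9 - b)
A(G) = 5*G² (A(G) = 5*(G*G) = 5*G²)
n = 14 (n = 7*2 = 14)
f(V, v) = -8 + v
(j(209) + 39420)*(f(-144, n) + A(85)) = ((9 - 1*209) + 39420)*((-8 + 14) + 5*85²) = ((9 - 209) + 39420)*(6 + 5*7225) = (-200 + 39420)*(6 + 36125) = 39220*36131 = 1417057820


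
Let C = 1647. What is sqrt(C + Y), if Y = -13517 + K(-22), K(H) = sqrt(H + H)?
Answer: sqrt(-11870 + 2*I*sqrt(11)) ≈ 0.0304 + 108.95*I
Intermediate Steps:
K(H) = sqrt(2)*sqrt(H) (K(H) = sqrt(2*H) = sqrt(2)*sqrt(H))
Y = -13517 + 2*I*sqrt(11) (Y = -13517 + sqrt(2)*sqrt(-22) = -13517 + sqrt(2)*(I*sqrt(22)) = -13517 + 2*I*sqrt(11) ≈ -13517.0 + 6.6332*I)
sqrt(C + Y) = sqrt(1647 + (-13517 + 2*I*sqrt(11))) = sqrt(-11870 + 2*I*sqrt(11))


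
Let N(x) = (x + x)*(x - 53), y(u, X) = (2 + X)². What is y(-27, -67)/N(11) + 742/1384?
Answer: -161306/39963 ≈ -4.0364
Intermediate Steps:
N(x) = 2*x*(-53 + x) (N(x) = (2*x)*(-53 + x) = 2*x*(-53 + x))
y(-27, -67)/N(11) + 742/1384 = (2 - 67)²/((2*11*(-53 + 11))) + 742/1384 = (-65)²/((2*11*(-42))) + 742*(1/1384) = 4225/(-924) + 371/692 = 4225*(-1/924) + 371/692 = -4225/924 + 371/692 = -161306/39963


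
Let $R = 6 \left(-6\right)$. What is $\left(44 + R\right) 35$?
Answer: $280$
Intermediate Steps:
$R = -36$
$\left(44 + R\right) 35 = \left(44 - 36\right) 35 = 8 \cdot 35 = 280$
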